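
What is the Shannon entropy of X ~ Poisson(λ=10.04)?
2.5634 nats

We have X ~ Poisson(λ=10.04).

The Shannon entropy measures the uncertainty or information content of the distribution.

For a Poisson distribution with λ=10.04:
H(X) = 2.5634 nats

(In bits, this would be 3.6983 bits.)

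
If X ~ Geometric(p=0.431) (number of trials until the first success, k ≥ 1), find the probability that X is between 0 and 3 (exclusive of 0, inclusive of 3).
0.815780

We have X ~ Geometric(p=0.431) (number of trials until the first success, k ≥ 1).

To find P(0 < X ≤ 3), we use:
P(0 < X ≤ 3) = P(X ≤ 3) - P(X ≤ 0)
                 = F(3) - F(0)
                 = 0.815780 - 0.000000
                 = 0.815780

So there's approximately a 81.6% chance that X falls in this range.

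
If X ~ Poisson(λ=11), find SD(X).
3.3166

We have X ~ Poisson(λ=11).

For a Poisson distribution with λ=11:
σ = √Var(X) = 3.3166

The standard deviation is the square root of the variance.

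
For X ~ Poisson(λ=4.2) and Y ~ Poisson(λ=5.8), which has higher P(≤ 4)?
X has higher probability (P(X ≤ 4) = 0.5898 > P(Y ≤ 4) = 0.3127)

Compute P(≤ 4) for each distribution:

X ~ Poisson(λ=4.2):
P(X ≤ 4) = 0.5898

Y ~ Poisson(λ=5.8):
P(Y ≤ 4) = 0.3127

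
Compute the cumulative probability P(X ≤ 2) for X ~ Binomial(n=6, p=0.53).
0.289316

We have X ~ Binomial(n=6, p=0.53).

The CDF gives us P(X ≤ k).

Using the CDF:
P(X ≤ 2) = 0.289316

This means there's approximately a 28.9% chance that X is at most 2.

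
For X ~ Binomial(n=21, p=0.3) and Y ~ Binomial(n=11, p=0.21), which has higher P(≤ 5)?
Y has higher probability (P(Y ≤ 5) = 0.9852 > P(X ≤ 5) = 0.3627)

Compute P(≤ 5) for each distribution:

X ~ Binomial(n=21, p=0.3):
P(X ≤ 5) = 0.3627

Y ~ Binomial(n=11, p=0.21):
P(Y ≤ 5) = 0.9852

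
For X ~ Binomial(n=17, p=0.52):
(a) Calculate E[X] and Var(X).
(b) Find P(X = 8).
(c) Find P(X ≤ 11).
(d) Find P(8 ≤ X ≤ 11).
(a) E[X] = 8.8400, Var(X) = 4.2432
(b) P(X = 8) = 0.175785
(c) P(X ≤ 11) = 0.902771
(d) P(8 ≤ X ≤ 11) = 0.645042

We have X ~ Binomial(n=17, p=0.52).

(a) Moments:
E[X] = 8.8400
Var(X) = 4.2432
σ = √Var(X) = 2.0599

(b) Point probability using PMF:
P(X = 8) = 0.175785

(c) Cumulative probability using CDF:
P(X ≤ 11) = F(11) = 0.902771

(d) Range probability:
P(8 ≤ X ≤ 11) = P(X ≤ 11) - P(X ≤ 7)
                   = F(11) - F(7)
                   = 0.902771 - 0.257729
                   = 0.645042

This means approximately 64.5% of outcomes fall in the interval [8, 11].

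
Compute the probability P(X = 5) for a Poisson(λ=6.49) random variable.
0.145704

We have X ~ Poisson(λ=6.49).

For a Poisson distribution, the PMF gives us the probability of each outcome.

Using the PMF formula:
P(X = 5) = 0.145704

Rounded to 4 decimal places: 0.1457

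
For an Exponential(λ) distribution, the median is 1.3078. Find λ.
λ = 0.5300

For X ~ Exponential(λ), the CDF is F(x) = 1 - e^(-λx).
The median m satisfies F(m) = 0.5:
1 - e^(-λm) = 0.5
e^(-λm) = 0.5
λm = ln(2)
m = ln(2) / λ

Given m = 1.3078:
λ = ln(2) / 1.3078 = 0.693147 / 1.3078 = 0.5300

Verification: ln(2) / 0.5300 = 1.3078 ✓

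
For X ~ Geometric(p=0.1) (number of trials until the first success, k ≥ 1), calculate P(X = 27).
0.006461

We have X ~ Geometric(p=0.1) (number of trials until the first success, k ≥ 1).

For a Geometric distribution, the PMF gives us the probability of each outcome.

Using the PMF formula:
P(X = 27) = 0.006461

Rounded to 4 decimal places: 0.0065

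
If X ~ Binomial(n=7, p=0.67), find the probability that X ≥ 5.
0.578326

We have X ~ Binomial(n=7, p=0.67).

For discrete distributions, P(X ≥ 5) = 1 - P(X ≤ 4).

P(X ≤ 4) = 0.421674
P(X ≥ 5) = 1 - 0.421674 = 0.578326

So there's approximately a 57.8% chance that X is at least 5.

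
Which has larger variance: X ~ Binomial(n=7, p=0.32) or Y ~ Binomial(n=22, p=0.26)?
Y has larger variance (4.2328 > 1.5232)

Compute the variance for each distribution:

X ~ Binomial(n=7, p=0.32):
Var(X) = 1.5232

Y ~ Binomial(n=22, p=0.26):
Var(Y) = 4.2328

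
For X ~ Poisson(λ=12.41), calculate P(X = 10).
0.097355

We have X ~ Poisson(λ=12.41).

For a Poisson distribution, the PMF gives us the probability of each outcome.

Using the PMF formula:
P(X = 10) = 0.097355

Rounded to 4 decimal places: 0.0974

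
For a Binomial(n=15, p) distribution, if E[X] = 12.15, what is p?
p = 0.81

For a Binomial(n, p) distribution:
E[X] = n × p

Given n = 15 and E[X] = 12.15:
12.15 = 15 × p
p = 12.15 / 15 = 0.81

Verification: Binomial(15, 0.81) has E[X] = 12.15 ✓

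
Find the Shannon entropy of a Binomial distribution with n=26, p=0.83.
2.0566 nats

We have X ~ Binomial(n=26, p=0.83).

The Shannon entropy measures the uncertainty or information content of the distribution.

For a Binomial distribution with n=26, p=0.83:
H(X) = 2.0566 nats

(In bits, this would be 2.9670 bits.)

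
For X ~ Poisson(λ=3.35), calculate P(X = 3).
0.219835

We have X ~ Poisson(λ=3.35).

For a Poisson distribution, the PMF gives us the probability of each outcome.

Using the PMF formula:
P(X = 3) = 0.219835

Rounded to 4 decimal places: 0.2198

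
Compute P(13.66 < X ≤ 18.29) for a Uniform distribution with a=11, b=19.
0.578750

We have X ~ Uniform(a=11, b=19).

To find P(13.66 < X ≤ 18.29), we use:
P(13.66 < X ≤ 18.29) = P(X ≤ 18.29) - P(X ≤ 13.66)
                 = F(18.29) - F(13.66)
                 = 0.911250 - 0.332500
                 = 0.578750

So there's approximately a 57.9% chance that X falls in this range.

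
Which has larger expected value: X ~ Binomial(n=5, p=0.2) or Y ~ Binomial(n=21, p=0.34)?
Y has larger mean (7.1400 > 1.0000)

Compute the expected value for each distribution:

X ~ Binomial(n=5, p=0.2):
E[X] = 1.0000

Y ~ Binomial(n=21, p=0.34):
E[Y] = 7.1400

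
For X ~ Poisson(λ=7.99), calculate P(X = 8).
0.139586

We have X ~ Poisson(λ=7.99).

For a Poisson distribution, the PMF gives us the probability of each outcome.

Using the PMF formula:
P(X = 8) = 0.139586

Rounded to 4 decimal places: 0.1396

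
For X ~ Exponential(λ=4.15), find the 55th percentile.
0.1924

We have X ~ Exponential(λ=4.15).

We want to find x such that P(X ≤ x) = 0.55.

This is the 55th percentile, which means 55% of values fall below this point.

Using the inverse CDF (quantile function):
x = F⁻¹(0.55) = 0.1924

Verification: P(X ≤ 0.1924) = 0.55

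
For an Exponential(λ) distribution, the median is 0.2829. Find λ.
λ = 2.4501

For X ~ Exponential(λ), the CDF is F(x) = 1 - e^(-λx).
The median m satisfies F(m) = 0.5:
1 - e^(-λm) = 0.5
e^(-λm) = 0.5
λm = ln(2)
m = ln(2) / λ

Given m = 0.2829:
λ = ln(2) / 0.2829 = 0.693147 / 0.2829 = 2.4501

Verification: ln(2) / 2.4501 = 0.2829 ✓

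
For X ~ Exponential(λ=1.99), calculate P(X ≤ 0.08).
0.147174

We have X ~ Exponential(λ=1.99).

The CDF gives us P(X ≤ k).

Using the CDF:
P(X ≤ 0.08) = 0.147174

This means there's approximately a 14.7% chance that X is at most 0.08.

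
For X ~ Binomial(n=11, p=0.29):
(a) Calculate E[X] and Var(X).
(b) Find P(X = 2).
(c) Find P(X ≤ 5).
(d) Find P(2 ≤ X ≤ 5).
(a) E[X] = 3.1900, Var(X) = 2.2649
(b) P(X = 2) = 0.212072
(c) P(X ≤ 5) = 0.932562
(d) P(2 ≤ X ≤ 5) = 0.805608

We have X ~ Binomial(n=11, p=0.29).

(a) Moments:
E[X] = 3.1900
Var(X) = 2.2649
σ = √Var(X) = 1.5050

(b) Point probability using PMF:
P(X = 2) = 0.212072

(c) Cumulative probability using CDF:
P(X ≤ 5) = F(5) = 0.932562

(d) Range probability:
P(2 ≤ X ≤ 5) = P(X ≤ 5) - P(X ≤ 1)
                   = F(5) - F(1)
                   = 0.932562 - 0.126954
                   = 0.805608

This means approximately 80.6% of outcomes fall in the interval [2, 5].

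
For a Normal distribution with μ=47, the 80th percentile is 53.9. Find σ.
σ = 8.1985

For X ~ Normal(μ, σ), the p-th percentile satisfies x = μ + z_p × σ,
where z_p = Φ⁻¹(p) is the standard normal quantile.

Step 1: z_{0.8} = Φ⁻¹(0.8) = 0.8416

Step 2: Solve for σ:
53.9 = 47 + 0.8416 × σ
σ = (53.9 - 47) / 0.8416
σ = 6.90 / 0.8416
σ = 8.1985

Verification: μ + z × σ = 47 + 0.8416 × 8.1985 = 53.90 ✓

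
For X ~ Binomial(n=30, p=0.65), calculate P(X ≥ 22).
0.224696

We have X ~ Binomial(n=30, p=0.65).

For discrete distributions, P(X ≥ 22) = 1 - P(X ≤ 21).

P(X ≤ 21) = 0.775304
P(X ≥ 22) = 1 - 0.775304 = 0.224696

So there's approximately a 22.5% chance that X is at least 22.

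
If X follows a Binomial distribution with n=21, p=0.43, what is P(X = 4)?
0.014481

We have X ~ Binomial(n=21, p=0.43).

For a Binomial distribution, the PMF gives us the probability of each outcome.

Using the PMF formula:
P(X = 4) = 0.014481

Rounded to 4 decimal places: 0.0145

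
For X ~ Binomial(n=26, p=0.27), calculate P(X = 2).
0.012427

We have X ~ Binomial(n=26, p=0.27).

For a Binomial distribution, the PMF gives us the probability of each outcome.

Using the PMF formula:
P(X = 2) = 0.012427

Rounded to 4 decimal places: 0.0124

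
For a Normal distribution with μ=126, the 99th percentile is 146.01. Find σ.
σ = 8.6015

For X ~ Normal(μ, σ), the p-th percentile satisfies x = μ + z_p × σ,
where z_p = Φ⁻¹(p) is the standard normal quantile.

Step 1: z_{0.99} = Φ⁻¹(0.99) = 2.3263

Step 2: Solve for σ:
146.01 = 126 + 2.3263 × σ
σ = (146.01 - 126) / 2.3263
σ = 20.01 / 2.3263
σ = 8.6015

Verification: μ + z × σ = 126 + 2.3263 × 8.6015 = 146.01 ✓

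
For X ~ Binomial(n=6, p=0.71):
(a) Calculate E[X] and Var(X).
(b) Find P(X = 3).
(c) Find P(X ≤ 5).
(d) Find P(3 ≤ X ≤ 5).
(a) E[X] = 4.2600, Var(X) = 1.2354
(b) P(X = 3) = 0.174582
(c) P(X ≤ 5) = 0.871900
(d) P(3 ≤ X ≤ 5) = 0.809086

We have X ~ Binomial(n=6, p=0.71).

(a) Moments:
E[X] = 4.2600
Var(X) = 1.2354
σ = √Var(X) = 1.1115

(b) Point probability using PMF:
P(X = 3) = 0.174582

(c) Cumulative probability using CDF:
P(X ≤ 5) = F(5) = 0.871900

(d) Range probability:
P(3 ≤ X ≤ 5) = P(X ≤ 5) - P(X ≤ 2)
                   = F(5) - F(2)
                   = 0.871900 - 0.062814
                   = 0.809086

This means approximately 80.9% of outcomes fall in the interval [3, 5].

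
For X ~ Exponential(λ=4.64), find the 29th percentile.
0.0738

We have X ~ Exponential(λ=4.64).

We want to find x such that P(X ≤ x) = 0.29.

This is the 29th percentile, which means 29% of values fall below this point.

Using the inverse CDF (quantile function):
x = F⁻¹(0.29) = 0.0738

Verification: P(X ≤ 0.0738) = 0.29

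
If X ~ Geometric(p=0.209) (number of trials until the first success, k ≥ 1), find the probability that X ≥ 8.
0.193747

We have X ~ Geometric(p=0.209) (number of trials until the first success, k ≥ 1).

For discrete distributions, P(X ≥ 8) = 1 - P(X ≤ 7).

P(X ≤ 7) = 0.806253
P(X ≥ 8) = 1 - 0.806253 = 0.193747

So there's approximately a 19.4% chance that X is at least 8.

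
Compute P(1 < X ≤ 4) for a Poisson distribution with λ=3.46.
0.592799

We have X ~ Poisson(λ=3.46).

To find P(1 < X ≤ 4), we use:
P(1 < X ≤ 4) = P(X ≤ 4) - P(X ≤ 1)
                 = F(4) - F(1)
                 = 0.732975 - 0.140177
                 = 0.592799

So there's approximately a 59.3% chance that X falls in this range.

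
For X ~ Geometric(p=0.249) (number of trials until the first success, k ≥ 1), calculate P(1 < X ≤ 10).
0.693931

We have X ~ Geometric(p=0.249) (number of trials until the first success, k ≥ 1).

To find P(1 < X ≤ 10), we use:
P(1 < X ≤ 10) = P(X ≤ 10) - P(X ≤ 1)
                 = F(10) - F(1)
                 = 0.942931 - 0.249000
                 = 0.693931

So there's approximately a 69.4% chance that X falls in this range.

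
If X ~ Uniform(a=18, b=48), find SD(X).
8.6603

We have X ~ Uniform(a=18, b=48).

For a Uniform distribution with a=18, b=48:
σ = √Var(X) = 8.6603

The standard deviation is the square root of the variance.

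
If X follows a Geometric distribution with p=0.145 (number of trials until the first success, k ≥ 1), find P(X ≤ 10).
0.791233

We have X ~ Geometric(p=0.145) (number of trials until the first success, k ≥ 1).

The CDF gives us P(X ≤ k).

Using the CDF:
P(X ≤ 10) = 0.791233

This means there's approximately a 79.1% chance that X is at most 10.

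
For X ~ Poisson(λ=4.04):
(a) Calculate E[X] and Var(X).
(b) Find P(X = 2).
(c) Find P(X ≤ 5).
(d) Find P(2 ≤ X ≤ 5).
(a) E[X] = 4.0400, Var(X) = 4.0400
(b) P(X = 2) = 0.143609
(c) P(X ≤ 5) = 0.778848
(d) P(2 ≤ X ≤ 5) = 0.690157

We have X ~ Poisson(λ=4.04).

(a) Moments:
E[X] = 4.0400
Var(X) = 4.0400
σ = √Var(X) = 2.0100

(b) Point probability using PMF:
P(X = 2) = 0.143609

(c) Cumulative probability using CDF:
P(X ≤ 5) = F(5) = 0.778848

(d) Range probability:
P(2 ≤ X ≤ 5) = P(X ≤ 5) - P(X ≤ 1)
                   = F(5) - F(1)
                   = 0.778848 - 0.088691
                   = 0.690157

This means approximately 69.0% of outcomes fall in the interval [2, 5].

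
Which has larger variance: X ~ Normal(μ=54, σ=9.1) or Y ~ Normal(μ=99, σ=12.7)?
Y has larger variance (161.2900 > 82.8100)

Compute the variance for each distribution:

X ~ Normal(μ=54, σ=9.1):
Var(X) = 82.8100

Y ~ Normal(μ=99, σ=12.7):
Var(Y) = 161.2900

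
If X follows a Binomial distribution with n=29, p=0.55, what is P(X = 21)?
0.025468

We have X ~ Binomial(n=29, p=0.55).

For a Binomial distribution, the PMF gives us the probability of each outcome.

Using the PMF formula:
P(X = 21) = 0.025468

Rounded to 4 decimal places: 0.0255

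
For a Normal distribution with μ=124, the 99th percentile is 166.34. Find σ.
σ = 18.2002

For X ~ Normal(μ, σ), the p-th percentile satisfies x = μ + z_p × σ,
where z_p = Φ⁻¹(p) is the standard normal quantile.

Step 1: z_{0.99} = Φ⁻¹(0.99) = 2.3263

Step 2: Solve for σ:
166.34 = 124 + 2.3263 × σ
σ = (166.34 - 124) / 2.3263
σ = 42.34 / 2.3263
σ = 18.2002

Verification: μ + z × σ = 124 + 2.3263 × 18.2002 = 166.34 ✓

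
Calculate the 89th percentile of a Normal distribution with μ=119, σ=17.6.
140.5869

We have X ~ Normal(μ=119, σ=17.6).

We want to find x such that P(X ≤ x) = 0.89.

This is the 89th percentile, which means 89% of values fall below this point.

Using the inverse CDF (quantile function):
x = F⁻¹(0.89) = 140.5869

Verification: P(X ≤ 140.5869) = 0.89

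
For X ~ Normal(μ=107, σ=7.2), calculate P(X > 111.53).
0.264620

We have X ~ Normal(μ=107, σ=7.2).

P(X > 111.53) = 1 - P(X ≤ 111.53)
                = 1 - F(111.53)
                = 1 - 0.735380
                = 0.264620

So there's approximately a 26.5% chance that X exceeds 111.53.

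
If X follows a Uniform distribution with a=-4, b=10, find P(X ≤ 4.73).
0.623571

We have X ~ Uniform(a=-4, b=10).

The CDF gives us P(X ≤ k).

Using the CDF:
P(X ≤ 4.73) = 0.623571

This means there's approximately a 62.4% chance that X is at most 4.73.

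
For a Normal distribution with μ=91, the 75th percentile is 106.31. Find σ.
σ = 22.6986

For X ~ Normal(μ, σ), the p-th percentile satisfies x = μ + z_p × σ,
where z_p = Φ⁻¹(p) is the standard normal quantile.

Step 1: z_{0.75} = Φ⁻¹(0.75) = 0.6745

Step 2: Solve for σ:
106.31 = 91 + 0.6745 × σ
σ = (106.31 - 91) / 0.6745
σ = 15.31 / 0.6745
σ = 22.6986

Verification: μ + z × σ = 91 + 0.6745 × 22.6986 = 106.31 ✓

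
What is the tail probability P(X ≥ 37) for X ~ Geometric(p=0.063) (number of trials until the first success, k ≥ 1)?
0.096078

We have X ~ Geometric(p=0.063) (number of trials until the first success, k ≥ 1).

For discrete distributions, P(X ≥ 37) = 1 - P(X ≤ 36).

P(X ≤ 36) = 0.903922
P(X ≥ 37) = 1 - 0.903922 = 0.096078

So there's approximately a 9.6% chance that X is at least 37.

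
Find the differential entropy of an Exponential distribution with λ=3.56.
-0.2698 nats

We have X ~ Exponential(λ=3.56).

The differential entropy measures the uncertainty or information content of the distribution.

For an Exponential distribution with λ=3.56:
h(X) = -0.2698 nats

(In bits, this would be -0.3892 bits.)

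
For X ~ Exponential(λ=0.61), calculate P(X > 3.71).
0.104027

We have X ~ Exponential(λ=0.61).

P(X > 3.71) = 1 - P(X ≤ 3.71)
                = 1 - F(3.71)
                = 1 - 0.895973
                = 0.104027

So there's approximately a 10.4% chance that X exceeds 3.71.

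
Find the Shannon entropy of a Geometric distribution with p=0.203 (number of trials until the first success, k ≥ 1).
2.4854 nats

We have X ~ Geometric(p=0.203) (number of trials until the first success, k ≥ 1).

The Shannon entropy measures the uncertainty or information content of the distribution.

For a Geometric distribution with p=0.203 (number of trials until the first success, k ≥ 1):
H(X) = 2.4854 nats

(In bits, this would be 3.5857 bits.)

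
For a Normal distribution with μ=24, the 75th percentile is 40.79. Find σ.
σ = 24.8929

For X ~ Normal(μ, σ), the p-th percentile satisfies x = μ + z_p × σ,
where z_p = Φ⁻¹(p) is the standard normal quantile.

Step 1: z_{0.75} = Φ⁻¹(0.75) = 0.6745

Step 2: Solve for σ:
40.79 = 24 + 0.6745 × σ
σ = (40.79 - 24) / 0.6745
σ = 16.79 / 0.6745
σ = 24.8929

Verification: μ + z × σ = 24 + 0.6745 × 24.8929 = 40.79 ✓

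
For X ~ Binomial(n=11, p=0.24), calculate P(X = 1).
0.169723

We have X ~ Binomial(n=11, p=0.24).

For a Binomial distribution, the PMF gives us the probability of each outcome.

Using the PMF formula:
P(X = 1) = 0.169723

Rounded to 4 decimal places: 0.1697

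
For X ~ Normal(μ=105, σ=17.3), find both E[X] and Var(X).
E[X] = 105.0000, Var(X) = 299.2900

We have X ~ Normal(μ=105, σ=17.3).

For a Normal distribution with μ=105, σ=17.3:

Expected value:
E[X] = 105.0000

Variance:
Var(X) = 299.2900

Standard deviation:
σ = √Var(X) = 17.3000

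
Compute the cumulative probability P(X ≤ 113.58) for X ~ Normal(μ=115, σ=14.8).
0.461782

We have X ~ Normal(μ=115, σ=14.8).

The CDF gives us P(X ≤ k).

Using the CDF:
P(X ≤ 113.58) = 0.461782

This means there's approximately a 46.2% chance that X is at most 113.58.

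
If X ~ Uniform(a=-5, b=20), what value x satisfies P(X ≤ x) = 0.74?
13.5000

We have X ~ Uniform(a=-5, b=20).

We want to find x such that P(X ≤ x) = 0.74.

This is the 74th percentile, which means 74% of values fall below this point.

Using the inverse CDF (quantile function):
x = F⁻¹(0.74) = 13.5000

Verification: P(X ≤ 13.5000) = 0.74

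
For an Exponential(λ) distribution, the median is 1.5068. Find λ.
λ = 0.4600

For X ~ Exponential(λ), the CDF is F(x) = 1 - e^(-λx).
The median m satisfies F(m) = 0.5:
1 - e^(-λm) = 0.5
e^(-λm) = 0.5
λm = ln(2)
m = ln(2) / λ

Given m = 1.5068:
λ = ln(2) / 1.5068 = 0.693147 / 1.5068 = 0.4600

Verification: ln(2) / 0.4600 = 1.5068 ✓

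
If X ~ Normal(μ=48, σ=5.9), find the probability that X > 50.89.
0.312127

We have X ~ Normal(μ=48, σ=5.9).

P(X > 50.89) = 1 - P(X ≤ 50.89)
                = 1 - F(50.89)
                = 1 - 0.687873
                = 0.312127

So there's approximately a 31.2% chance that X exceeds 50.89.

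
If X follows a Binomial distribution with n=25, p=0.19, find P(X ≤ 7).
0.914101

We have X ~ Binomial(n=25, p=0.19).

The CDF gives us P(X ≤ k).

Using the CDF:
P(X ≤ 7) = 0.914101

This means there's approximately a 91.4% chance that X is at most 7.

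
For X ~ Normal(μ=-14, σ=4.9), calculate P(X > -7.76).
0.101426

We have X ~ Normal(μ=-14, σ=4.9).

P(X > -7.76) = 1 - P(X ≤ -7.76)
                = 1 - F(-7.76)
                = 1 - 0.898574
                = 0.101426

So there's approximately a 10.1% chance that X exceeds -7.76.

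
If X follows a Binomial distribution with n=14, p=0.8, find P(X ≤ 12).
0.802088

We have X ~ Binomial(n=14, p=0.8).

The CDF gives us P(X ≤ k).

Using the CDF:
P(X ≤ 12) = 0.802088

This means there's approximately a 80.2% chance that X is at most 12.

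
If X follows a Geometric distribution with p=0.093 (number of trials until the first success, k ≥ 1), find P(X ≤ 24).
0.903933

We have X ~ Geometric(p=0.093) (number of trials until the first success, k ≥ 1).

The CDF gives us P(X ≤ k).

Using the CDF:
P(X ≤ 24) = 0.903933

This means there's approximately a 90.4% chance that X is at most 24.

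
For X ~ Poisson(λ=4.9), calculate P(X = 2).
0.089396

We have X ~ Poisson(λ=4.9).

For a Poisson distribution, the PMF gives us the probability of each outcome.

Using the PMF formula:
P(X = 2) = 0.089396

Rounded to 4 decimal places: 0.0894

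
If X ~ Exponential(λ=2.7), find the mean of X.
0.3704

We have X ~ Exponential(λ=2.7).

For an Exponential distribution with λ=2.7:
E[X] = 0.3704

This is the expected (average) value of X.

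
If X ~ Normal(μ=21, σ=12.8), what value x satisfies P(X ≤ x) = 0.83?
33.2133

We have X ~ Normal(μ=21, σ=12.8).

We want to find x such that P(X ≤ x) = 0.83.

This is the 83rd percentile, which means 83% of values fall below this point.

Using the inverse CDF (quantile function):
x = F⁻¹(0.83) = 33.2133

Verification: P(X ≤ 33.2133) = 0.83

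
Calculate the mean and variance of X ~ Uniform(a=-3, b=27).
E[X] = 12.0000, Var(X) = 75.0000

We have X ~ Uniform(a=-3, b=27).

For a Uniform distribution with a=-3, b=27:

Expected value:
E[X] = 12.0000

Variance:
Var(X) = 75.0000

Standard deviation:
σ = √Var(X) = 8.6603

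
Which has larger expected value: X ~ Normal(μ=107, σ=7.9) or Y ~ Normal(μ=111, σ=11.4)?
Y has larger mean (111.0000 > 107.0000)

Compute the expected value for each distribution:

X ~ Normal(μ=107, σ=7.9):
E[X] = 107.0000

Y ~ Normal(μ=111, σ=11.4):
E[Y] = 111.0000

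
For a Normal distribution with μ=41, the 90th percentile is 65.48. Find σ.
σ = 19.1018

For X ~ Normal(μ, σ), the p-th percentile satisfies x = μ + z_p × σ,
where z_p = Φ⁻¹(p) is the standard normal quantile.

Step 1: z_{0.9} = Φ⁻¹(0.9) = 1.2816

Step 2: Solve for σ:
65.48 = 41 + 1.2816 × σ
σ = (65.48 - 41) / 1.2816
σ = 24.48 / 1.2816
σ = 19.1018

Verification: μ + z × σ = 41 + 1.2816 × 19.1018 = 65.48 ✓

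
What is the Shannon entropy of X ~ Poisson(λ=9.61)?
2.5411 nats

We have X ~ Poisson(λ=9.61).

The Shannon entropy measures the uncertainty or information content of the distribution.

For a Poisson distribution with λ=9.61:
H(X) = 2.5411 nats

(In bits, this would be 3.6661 bits.)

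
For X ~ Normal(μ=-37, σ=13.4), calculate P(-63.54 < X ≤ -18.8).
0.888983

We have X ~ Normal(μ=-37, σ=13.4).

To find P(-63.54 < X ≤ -18.8), we use:
P(-63.54 < X ≤ -18.8) = P(X ≤ -18.8) - P(X ≤ -63.54)
                 = F(-18.8) - F(-63.54)
                 = 0.912801 - 0.023818
                 = 0.888983

So there's approximately a 88.9% chance that X falls in this range.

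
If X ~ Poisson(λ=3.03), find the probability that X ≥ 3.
0.583497

We have X ~ Poisson(λ=3.03).

For discrete distributions, P(X ≥ 3) = 1 - P(X ≤ 2).

P(X ≤ 2) = 0.416503
P(X ≥ 3) = 1 - 0.416503 = 0.583497

So there's approximately a 58.3% chance that X is at least 3.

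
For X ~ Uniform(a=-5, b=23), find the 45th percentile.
7.6000

We have X ~ Uniform(a=-5, b=23).

We want to find x such that P(X ≤ x) = 0.45.

This is the 45th percentile, which means 45% of values fall below this point.

Using the inverse CDF (quantile function):
x = F⁻¹(0.45) = 7.6000

Verification: P(X ≤ 7.6000) = 0.45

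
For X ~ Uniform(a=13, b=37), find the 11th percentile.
15.6400

We have X ~ Uniform(a=13, b=37).

We want to find x such that P(X ≤ x) = 0.11.

This is the 11th percentile, which means 11% of values fall below this point.

Using the inverse CDF (quantile function):
x = F⁻¹(0.11) = 15.6400

Verification: P(X ≤ 15.6400) = 0.11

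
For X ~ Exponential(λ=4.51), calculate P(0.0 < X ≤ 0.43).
0.856195

We have X ~ Exponential(λ=4.51).

To find P(0.0 < X ≤ 0.43), we use:
P(0.0 < X ≤ 0.43) = P(X ≤ 0.43) - P(X ≤ 0.0)
                 = F(0.43) - F(0.0)
                 = 0.856195 - 0.000000
                 = 0.856195

So there's approximately a 85.6% chance that X falls in this range.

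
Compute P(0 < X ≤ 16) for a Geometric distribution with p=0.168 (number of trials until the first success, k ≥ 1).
0.947280

We have X ~ Geometric(p=0.168) (number of trials until the first success, k ≥ 1).

To find P(0 < X ≤ 16), we use:
P(0 < X ≤ 16) = P(X ≤ 16) - P(X ≤ 0)
                 = F(16) - F(0)
                 = 0.947280 - 0.000000
                 = 0.947280

So there's approximately a 94.7% chance that X falls in this range.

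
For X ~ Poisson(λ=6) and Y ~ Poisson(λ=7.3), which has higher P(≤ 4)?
X has higher probability (P(X ≤ 4) = 0.2851 > P(Y ≤ 4) = 0.1473)

Compute P(≤ 4) for each distribution:

X ~ Poisson(λ=6):
P(X ≤ 4) = 0.2851

Y ~ Poisson(λ=7.3):
P(Y ≤ 4) = 0.1473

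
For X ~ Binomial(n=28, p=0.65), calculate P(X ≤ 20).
0.817906

We have X ~ Binomial(n=28, p=0.65).

The CDF gives us P(X ≤ k).

Using the CDF:
P(X ≤ 20) = 0.817906

This means there's approximately a 81.8% chance that X is at most 20.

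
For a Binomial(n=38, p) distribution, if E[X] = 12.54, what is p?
p = 0.33

For a Binomial(n, p) distribution:
E[X] = n × p

Given n = 38 and E[X] = 12.54:
12.54 = 38 × p
p = 12.54 / 38 = 0.33

Verification: Binomial(38, 0.33) has E[X] = 12.54 ✓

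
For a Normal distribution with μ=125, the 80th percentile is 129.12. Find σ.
σ = 4.8953

For X ~ Normal(μ, σ), the p-th percentile satisfies x = μ + z_p × σ,
where z_p = Φ⁻¹(p) is the standard normal quantile.

Step 1: z_{0.8} = Φ⁻¹(0.8) = 0.8416

Step 2: Solve for σ:
129.12 = 125 + 0.8416 × σ
σ = (129.12 - 125) / 0.8416
σ = 4.12 / 0.8416
σ = 4.8953

Verification: μ + z × σ = 125 + 0.8416 × 4.8953 = 129.12 ✓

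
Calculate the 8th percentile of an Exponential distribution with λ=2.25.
0.0371

We have X ~ Exponential(λ=2.25).

We want to find x such that P(X ≤ x) = 0.08.

This is the 8th percentile, which means 8% of values fall below this point.

Using the inverse CDF (quantile function):
x = F⁻¹(0.08) = 0.0371

Verification: P(X ≤ 0.0371) = 0.08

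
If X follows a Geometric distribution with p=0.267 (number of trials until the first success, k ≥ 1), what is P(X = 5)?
0.077077

We have X ~ Geometric(p=0.267) (number of trials until the first success, k ≥ 1).

For a Geometric distribution, the PMF gives us the probability of each outcome.

Using the PMF formula:
P(X = 5) = 0.077077

Rounded to 4 decimal places: 0.0771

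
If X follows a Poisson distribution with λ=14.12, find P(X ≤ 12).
0.346751

We have X ~ Poisson(λ=14.12).

The CDF gives us P(X ≤ k).

Using the CDF:
P(X ≤ 12) = 0.346751

This means there's approximately a 34.7% chance that X is at most 12.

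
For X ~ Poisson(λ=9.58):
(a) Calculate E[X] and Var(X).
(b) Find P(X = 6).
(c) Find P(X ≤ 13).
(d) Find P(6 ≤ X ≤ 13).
(a) E[X] = 9.5800, Var(X) = 9.5800
(b) P(X = 6) = 0.074186
(c) P(X ≤ 13) = 0.893127
(d) P(6 ≤ X ≤ 13) = 0.808387

We have X ~ Poisson(λ=9.58).

(a) Moments:
E[X] = 9.5800
Var(X) = 9.5800
σ = √Var(X) = 3.0952

(b) Point probability using PMF:
P(X = 6) = 0.074186

(c) Cumulative probability using CDF:
P(X ≤ 13) = F(13) = 0.893127

(d) Range probability:
P(6 ≤ X ≤ 13) = P(X ≤ 13) - P(X ≤ 5)
                   = F(13) - F(5)
                   = 0.893127 - 0.084740
                   = 0.808387

This means approximately 80.8% of outcomes fall in the interval [6, 13].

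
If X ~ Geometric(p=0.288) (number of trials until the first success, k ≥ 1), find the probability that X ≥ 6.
0.182978

We have X ~ Geometric(p=0.288) (number of trials until the first success, k ≥ 1).

For discrete distributions, P(X ≥ 6) = 1 - P(X ≤ 5).

P(X ≤ 5) = 0.817022
P(X ≥ 6) = 1 - 0.817022 = 0.182978

So there's approximately a 18.3% chance that X is at least 6.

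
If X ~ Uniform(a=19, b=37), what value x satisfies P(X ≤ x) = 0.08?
20.4400

We have X ~ Uniform(a=19, b=37).

We want to find x such that P(X ≤ x) = 0.08.

This is the 8th percentile, which means 8% of values fall below this point.

Using the inverse CDF (quantile function):
x = F⁻¹(0.08) = 20.4400

Verification: P(X ≤ 20.4400) = 0.08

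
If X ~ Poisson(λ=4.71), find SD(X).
2.1703

We have X ~ Poisson(λ=4.71).

For a Poisson distribution with λ=4.71:
σ = √Var(X) = 2.1703

The standard deviation is the square root of the variance.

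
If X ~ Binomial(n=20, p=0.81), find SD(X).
1.7544

We have X ~ Binomial(n=20, p=0.81).

For a Binomial distribution with n=20, p=0.81:
σ = √Var(X) = 1.7544

The standard deviation is the square root of the variance.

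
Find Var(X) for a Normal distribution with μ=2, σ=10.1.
102.0100

We have X ~ Normal(μ=2, σ=10.1).

For a Normal distribution with μ=2, σ=10.1:
Var(X) = 102.0100

The variance measures the spread of the distribution around the mean.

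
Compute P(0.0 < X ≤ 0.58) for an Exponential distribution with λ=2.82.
0.805165

We have X ~ Exponential(λ=2.82).

To find P(0.0 < X ≤ 0.58), we use:
P(0.0 < X ≤ 0.58) = P(X ≤ 0.58) - P(X ≤ 0.0)
                 = F(0.58) - F(0.0)
                 = 0.805165 - 0.000000
                 = 0.805165

So there's approximately a 80.5% chance that X falls in this range.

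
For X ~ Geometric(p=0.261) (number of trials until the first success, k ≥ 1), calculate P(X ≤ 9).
0.934265

We have X ~ Geometric(p=0.261) (number of trials until the first success, k ≥ 1).

The CDF gives us P(X ≤ k).

Using the CDF:
P(X ≤ 9) = 0.934265

This means there's approximately a 93.4% chance that X is at most 9.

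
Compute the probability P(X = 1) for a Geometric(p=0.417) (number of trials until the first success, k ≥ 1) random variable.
0.417000

We have X ~ Geometric(p=0.417) (number of trials until the first success, k ≥ 1).

For a Geometric distribution, the PMF gives us the probability of each outcome.

Using the PMF formula:
P(X = 1) = 0.417000

Rounded to 4 decimal places: 0.4170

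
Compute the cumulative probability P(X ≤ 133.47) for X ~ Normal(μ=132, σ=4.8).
0.620293

We have X ~ Normal(μ=132, σ=4.8).

The CDF gives us P(X ≤ k).

Using the CDF:
P(X ≤ 133.47) = 0.620293

This means there's approximately a 62.0% chance that X is at most 133.47.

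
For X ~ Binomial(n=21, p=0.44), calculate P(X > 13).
0.030802

We have X ~ Binomial(n=21, p=0.44).

P(X > 13) = 1 - P(X ≤ 13)
                = 1 - F(13)
                = 1 - 0.969198
                = 0.030802

So there's approximately a 3.1% chance that X exceeds 13.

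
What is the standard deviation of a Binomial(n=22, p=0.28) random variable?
2.1060

We have X ~ Binomial(n=22, p=0.28).

For a Binomial distribution with n=22, p=0.28:
σ = √Var(X) = 2.1060

The standard deviation is the square root of the variance.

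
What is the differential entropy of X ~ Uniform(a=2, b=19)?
2.8332 nats

We have X ~ Uniform(a=2, b=19).

The differential entropy measures the uncertainty or information content of the distribution.

For a Uniform distribution with a=2, b=19:
h(X) = 2.8332 nats

(In bits, this would be 4.0875 bits.)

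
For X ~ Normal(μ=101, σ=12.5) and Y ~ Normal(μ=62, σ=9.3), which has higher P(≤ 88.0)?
Y has higher probability (P(Y ≤ 88.0) = 0.9974 > P(X ≤ 88.0) = 0.1492)

Compute P(≤ 88.0) for each distribution:

X ~ Normal(μ=101, σ=12.5):
P(X ≤ 88.0) = 0.1492

Y ~ Normal(μ=62, σ=9.3):
P(Y ≤ 88.0) = 0.9974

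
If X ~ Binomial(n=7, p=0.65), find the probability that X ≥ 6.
0.233799

We have X ~ Binomial(n=7, p=0.65).

For discrete distributions, P(X ≥ 6) = 1 - P(X ≤ 5).

P(X ≤ 5) = 0.766201
P(X ≥ 6) = 1 - 0.766201 = 0.233799

So there's approximately a 23.4% chance that X is at least 6.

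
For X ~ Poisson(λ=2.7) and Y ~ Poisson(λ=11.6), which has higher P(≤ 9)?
X has higher probability (P(X ≤ 9) = 0.9995 > P(Y ≤ 9) = 0.2791)

Compute P(≤ 9) for each distribution:

X ~ Poisson(λ=2.7):
P(X ≤ 9) = 0.9995

Y ~ Poisson(λ=11.6):
P(Y ≤ 9) = 0.2791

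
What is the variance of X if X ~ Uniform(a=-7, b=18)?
52.0833

We have X ~ Uniform(a=-7, b=18).

For a Uniform distribution with a=-7, b=18:
Var(X) = 52.0833

The variance measures the spread of the distribution around the mean.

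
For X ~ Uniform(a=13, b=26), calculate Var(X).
14.0833

We have X ~ Uniform(a=13, b=26).

For a Uniform distribution with a=13, b=26:
Var(X) = 14.0833

The variance measures the spread of the distribution around the mean.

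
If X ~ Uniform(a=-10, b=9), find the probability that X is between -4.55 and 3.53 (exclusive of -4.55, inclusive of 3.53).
0.425263

We have X ~ Uniform(a=-10, b=9).

To find P(-4.55 < X ≤ 3.53), we use:
P(-4.55 < X ≤ 3.53) = P(X ≤ 3.53) - P(X ≤ -4.55)
                 = F(3.53) - F(-4.55)
                 = 0.712105 - 0.286842
                 = 0.425263

So there's approximately a 42.5% chance that X falls in this range.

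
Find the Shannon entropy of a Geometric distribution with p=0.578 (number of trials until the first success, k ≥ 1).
1.1781 nats

We have X ~ Geometric(p=0.578) (number of trials until the first success, k ≥ 1).

The Shannon entropy measures the uncertainty or information content of the distribution.

For a Geometric distribution with p=0.578 (number of trials until the first success, k ≥ 1):
H(X) = 1.1781 nats

(In bits, this would be 1.6996 bits.)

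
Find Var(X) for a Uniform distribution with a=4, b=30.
56.3333

We have X ~ Uniform(a=4, b=30).

For a Uniform distribution with a=4, b=30:
Var(X) = 56.3333

The variance measures the spread of the distribution around the mean.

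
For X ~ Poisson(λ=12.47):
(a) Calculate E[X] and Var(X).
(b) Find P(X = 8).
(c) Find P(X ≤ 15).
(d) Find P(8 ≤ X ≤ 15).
(a) E[X] = 12.4700, Var(X) = 12.4700
(b) P(X = 8) = 0.055688
(c) P(X ≤ 15) = 0.808452
(d) P(8 ≤ X ≤ 15) = 0.737561

We have X ~ Poisson(λ=12.47).

(a) Moments:
E[X] = 12.4700
Var(X) = 12.4700
σ = √Var(X) = 3.5313

(b) Point probability using PMF:
P(X = 8) = 0.055688

(c) Cumulative probability using CDF:
P(X ≤ 15) = F(15) = 0.808452

(d) Range probability:
P(8 ≤ X ≤ 15) = P(X ≤ 15) - P(X ≤ 7)
                   = F(15) - F(7)
                   = 0.808452 - 0.070890
                   = 0.737561

This means approximately 73.8% of outcomes fall in the interval [8, 15].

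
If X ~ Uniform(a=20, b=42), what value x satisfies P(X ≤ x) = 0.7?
35.4000

We have X ~ Uniform(a=20, b=42).

We want to find x such that P(X ≤ x) = 0.7.

This is the 70th percentile, which means 70% of values fall below this point.

Using the inverse CDF (quantile function):
x = F⁻¹(0.7) = 35.4000

Verification: P(X ≤ 35.4000) = 0.7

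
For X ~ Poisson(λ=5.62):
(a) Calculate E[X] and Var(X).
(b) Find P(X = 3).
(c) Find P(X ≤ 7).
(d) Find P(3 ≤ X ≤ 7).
(a) E[X] = 5.6200, Var(X) = 5.6200
(b) P(X = 3) = 0.107232
(c) P(X ≤ 7) = 0.794435
(d) P(3 ≤ X ≤ 7) = 0.713198

We have X ~ Poisson(λ=5.62).

(a) Moments:
E[X] = 5.6200
Var(X) = 5.6200
σ = √Var(X) = 2.3707

(b) Point probability using PMF:
P(X = 3) = 0.107232

(c) Cumulative probability using CDF:
P(X ≤ 7) = F(7) = 0.794435

(d) Range probability:
P(3 ≤ X ≤ 7) = P(X ≤ 7) - P(X ≤ 2)
                   = F(7) - F(2)
                   = 0.794435 - 0.081236
                   = 0.713198

This means approximately 71.3% of outcomes fall in the interval [3, 7].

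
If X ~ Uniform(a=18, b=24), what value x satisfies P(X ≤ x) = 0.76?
22.5600

We have X ~ Uniform(a=18, b=24).

We want to find x such that P(X ≤ x) = 0.76.

This is the 76th percentile, which means 76% of values fall below this point.

Using the inverse CDF (quantile function):
x = F⁻¹(0.76) = 22.5600

Verification: P(X ≤ 22.5600) = 0.76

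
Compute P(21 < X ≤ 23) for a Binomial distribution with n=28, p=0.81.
0.363040

We have X ~ Binomial(n=28, p=0.81).

To find P(21 < X ≤ 23), we use:
P(21 < X ≤ 23) = P(X ≤ 23) - P(X ≤ 21)
                 = F(23) - F(21)
                 = 0.636724 - 0.273685
                 = 0.363040

So there's approximately a 36.3% chance that X falls in this range.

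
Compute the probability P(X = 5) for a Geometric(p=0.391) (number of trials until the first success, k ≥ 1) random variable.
0.053783

We have X ~ Geometric(p=0.391) (number of trials until the first success, k ≥ 1).

For a Geometric distribution, the PMF gives us the probability of each outcome.

Using the PMF formula:
P(X = 5) = 0.053783

Rounded to 4 decimal places: 0.0538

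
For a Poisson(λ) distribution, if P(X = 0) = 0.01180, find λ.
λ = 4.4397

For a Poisson(λ) distribution, the PMF at 0 is:
P(X = 0) = λ^0 e^(-λ) / 0! = e^(-λ)

Given P(X = 0) = 0.01180:
e^(-λ) = 0.01180
-λ = ln(0.01180)
λ = -ln(0.01180) = 4.4397

Verification: e^(-4.4397) = 0.01180 ✓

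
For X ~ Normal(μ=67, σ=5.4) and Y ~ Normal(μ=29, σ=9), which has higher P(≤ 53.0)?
Y has higher probability (P(Y ≤ 53.0) = 0.9962 > P(X ≤ 53.0) = 0.0048)

Compute P(≤ 53.0) for each distribution:

X ~ Normal(μ=67, σ=5.4):
P(X ≤ 53.0) = 0.0048

Y ~ Normal(μ=29, σ=9):
P(Y ≤ 53.0) = 0.9962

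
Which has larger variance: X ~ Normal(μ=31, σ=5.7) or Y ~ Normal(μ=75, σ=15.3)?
Y has larger variance (234.0900 > 32.4900)

Compute the variance for each distribution:

X ~ Normal(μ=31, σ=5.7):
Var(X) = 32.4900

Y ~ Normal(μ=75, σ=15.3):
Var(Y) = 234.0900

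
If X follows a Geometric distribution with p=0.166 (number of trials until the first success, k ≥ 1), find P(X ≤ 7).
0.719352

We have X ~ Geometric(p=0.166) (number of trials until the first success, k ≥ 1).

The CDF gives us P(X ≤ k).

Using the CDF:
P(X ≤ 7) = 0.719352

This means there's approximately a 71.9% chance that X is at most 7.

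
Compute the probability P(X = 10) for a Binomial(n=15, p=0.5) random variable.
0.091644

We have X ~ Binomial(n=15, p=0.5).

For a Binomial distribution, the PMF gives us the probability of each outcome.

Using the PMF formula:
P(X = 10) = 0.091644

Rounded to 4 decimal places: 0.0916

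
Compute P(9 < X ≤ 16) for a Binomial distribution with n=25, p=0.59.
0.742176

We have X ~ Binomial(n=25, p=0.59).

To find P(9 < X ≤ 16), we use:
P(9 < X ≤ 16) = P(X ≤ 16) - P(X ≤ 9)
                 = F(16) - F(9)
                 = 0.759304 - 0.017127
                 = 0.742176

So there's approximately a 74.2% chance that X falls in this range.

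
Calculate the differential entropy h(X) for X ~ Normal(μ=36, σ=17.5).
4.2811 nats

We have X ~ Normal(μ=36, σ=17.5).

The differential entropy measures the uncertainty or information content of the distribution.

For a Normal distribution with μ=36, σ=17.5:
h(X) = 4.2811 nats

(In bits, this would be 6.1764 bits.)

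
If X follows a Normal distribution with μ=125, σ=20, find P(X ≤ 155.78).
0.938098

We have X ~ Normal(μ=125, σ=20).

The CDF gives us P(X ≤ k).

Using the CDF:
P(X ≤ 155.78) = 0.938098

This means there's approximately a 93.8% chance that X is at most 155.78.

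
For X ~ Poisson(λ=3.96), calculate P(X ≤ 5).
0.791350

We have X ~ Poisson(λ=3.96).

The CDF gives us P(X ≤ k).

Using the CDF:
P(X ≤ 5) = 0.791350

This means there's approximately a 79.1% chance that X is at most 5.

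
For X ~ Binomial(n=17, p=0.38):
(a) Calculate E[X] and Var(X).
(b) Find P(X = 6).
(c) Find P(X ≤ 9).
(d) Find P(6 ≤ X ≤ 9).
(a) E[X] = 6.4600, Var(X) = 4.0052
(b) P(X = 6) = 0.193906
(c) P(X ≤ 9) = 0.933640
(d) P(6 ≤ X ≤ 9) = 0.611437

We have X ~ Binomial(n=17, p=0.38).

(a) Moments:
E[X] = 6.4600
Var(X) = 4.0052
σ = √Var(X) = 2.0013

(b) Point probability using PMF:
P(X = 6) = 0.193906

(c) Cumulative probability using CDF:
P(X ≤ 9) = F(9) = 0.933640

(d) Range probability:
P(6 ≤ X ≤ 9) = P(X ≤ 9) - P(X ≤ 5)
                   = F(9) - F(5)
                   = 0.933640 - 0.322203
                   = 0.611437

This means approximately 61.1% of outcomes fall in the interval [6, 9].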